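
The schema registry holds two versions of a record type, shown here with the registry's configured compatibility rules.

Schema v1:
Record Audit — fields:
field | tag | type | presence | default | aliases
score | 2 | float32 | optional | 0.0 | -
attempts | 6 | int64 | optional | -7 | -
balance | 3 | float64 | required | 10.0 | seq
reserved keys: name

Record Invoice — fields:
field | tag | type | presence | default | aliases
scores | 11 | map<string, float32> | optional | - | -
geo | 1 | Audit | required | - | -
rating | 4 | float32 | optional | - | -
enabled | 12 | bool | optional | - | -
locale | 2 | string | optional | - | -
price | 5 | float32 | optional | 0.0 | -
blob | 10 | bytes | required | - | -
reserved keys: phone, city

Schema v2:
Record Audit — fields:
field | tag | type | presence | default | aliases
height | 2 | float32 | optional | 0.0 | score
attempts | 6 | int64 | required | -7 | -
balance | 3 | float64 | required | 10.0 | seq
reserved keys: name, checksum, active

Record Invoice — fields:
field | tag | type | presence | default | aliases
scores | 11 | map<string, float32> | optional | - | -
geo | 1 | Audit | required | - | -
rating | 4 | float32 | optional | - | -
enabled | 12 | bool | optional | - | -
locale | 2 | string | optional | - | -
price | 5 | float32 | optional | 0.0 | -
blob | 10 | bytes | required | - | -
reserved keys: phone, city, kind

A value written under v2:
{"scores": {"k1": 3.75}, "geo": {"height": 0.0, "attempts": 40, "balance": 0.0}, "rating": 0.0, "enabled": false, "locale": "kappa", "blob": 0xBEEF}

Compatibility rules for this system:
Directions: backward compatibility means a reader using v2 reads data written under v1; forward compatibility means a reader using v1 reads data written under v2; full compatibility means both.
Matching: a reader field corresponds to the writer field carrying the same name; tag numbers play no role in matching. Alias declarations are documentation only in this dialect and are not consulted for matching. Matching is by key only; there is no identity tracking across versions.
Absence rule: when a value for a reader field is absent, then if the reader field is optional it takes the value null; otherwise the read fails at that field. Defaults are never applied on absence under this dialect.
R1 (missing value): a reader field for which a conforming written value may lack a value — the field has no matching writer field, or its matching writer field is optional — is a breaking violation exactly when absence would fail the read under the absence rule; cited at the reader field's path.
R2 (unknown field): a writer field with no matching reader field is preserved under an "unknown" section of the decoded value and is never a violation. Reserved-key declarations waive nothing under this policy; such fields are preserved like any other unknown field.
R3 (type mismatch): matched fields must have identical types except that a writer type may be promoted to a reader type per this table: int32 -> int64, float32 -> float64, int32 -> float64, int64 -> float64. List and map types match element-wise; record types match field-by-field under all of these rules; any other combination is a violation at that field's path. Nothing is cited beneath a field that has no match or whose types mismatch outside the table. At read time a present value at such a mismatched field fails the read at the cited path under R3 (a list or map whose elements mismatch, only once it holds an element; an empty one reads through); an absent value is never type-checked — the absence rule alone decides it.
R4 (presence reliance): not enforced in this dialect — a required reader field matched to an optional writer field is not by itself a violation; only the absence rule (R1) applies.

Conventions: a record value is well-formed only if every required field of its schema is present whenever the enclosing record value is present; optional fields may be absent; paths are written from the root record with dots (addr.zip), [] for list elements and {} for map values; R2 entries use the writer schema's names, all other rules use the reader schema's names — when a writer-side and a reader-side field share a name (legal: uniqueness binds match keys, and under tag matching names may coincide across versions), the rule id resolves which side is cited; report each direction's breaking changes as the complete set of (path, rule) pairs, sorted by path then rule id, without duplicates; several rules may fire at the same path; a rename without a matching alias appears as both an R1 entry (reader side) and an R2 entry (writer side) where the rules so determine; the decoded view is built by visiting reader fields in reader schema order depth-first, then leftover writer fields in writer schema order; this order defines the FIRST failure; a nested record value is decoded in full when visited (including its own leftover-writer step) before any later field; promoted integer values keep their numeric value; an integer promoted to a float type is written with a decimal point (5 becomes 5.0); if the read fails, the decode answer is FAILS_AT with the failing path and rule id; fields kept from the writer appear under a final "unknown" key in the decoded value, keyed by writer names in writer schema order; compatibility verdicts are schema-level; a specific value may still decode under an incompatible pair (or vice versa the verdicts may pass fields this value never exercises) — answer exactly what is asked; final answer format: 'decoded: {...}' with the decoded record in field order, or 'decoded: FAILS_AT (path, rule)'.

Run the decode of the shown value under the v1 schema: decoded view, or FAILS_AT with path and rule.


decoded: {"scores": {"k1": 3.75}, "geo": {"score": null, "attempts": 40, "balance": 0.0, "unknown": {"height": 0.0}}, "rating": 0.0, "enabled": false, "locale": "kappa", "price": null, "blob": 0xBEEF}

in Invoice below, arrows point writer -> reader
migrating the Invoice value to v1:
  scores := {"k1": 3.75}
  geo.score := null (missing; optional => null)
  geo.attempts := 40
  geo.balance := 0.0
  writer geo.height: kept under "unknown"
  rating := 0.0
  enabled := false
  locale := "kappa"
  price := null (missing; optional => null)
  blob := 0xBEEF
  => decoded: {"scores": {"k1": 3.75}, "geo": {"score": null, "attempts": 40, "balance": 0.0, "unknown": {"height": 0.0}}, "rating": 0.0, "enabled": false, "locale": "kappa", "price": null, "blob": 0xBEEF}
checking off the Invoice differences that do not matter here:
  field attempts in record Audit: optional changed to required -> changes Invoice's schema-level verdicts only — the decode of this value is the same


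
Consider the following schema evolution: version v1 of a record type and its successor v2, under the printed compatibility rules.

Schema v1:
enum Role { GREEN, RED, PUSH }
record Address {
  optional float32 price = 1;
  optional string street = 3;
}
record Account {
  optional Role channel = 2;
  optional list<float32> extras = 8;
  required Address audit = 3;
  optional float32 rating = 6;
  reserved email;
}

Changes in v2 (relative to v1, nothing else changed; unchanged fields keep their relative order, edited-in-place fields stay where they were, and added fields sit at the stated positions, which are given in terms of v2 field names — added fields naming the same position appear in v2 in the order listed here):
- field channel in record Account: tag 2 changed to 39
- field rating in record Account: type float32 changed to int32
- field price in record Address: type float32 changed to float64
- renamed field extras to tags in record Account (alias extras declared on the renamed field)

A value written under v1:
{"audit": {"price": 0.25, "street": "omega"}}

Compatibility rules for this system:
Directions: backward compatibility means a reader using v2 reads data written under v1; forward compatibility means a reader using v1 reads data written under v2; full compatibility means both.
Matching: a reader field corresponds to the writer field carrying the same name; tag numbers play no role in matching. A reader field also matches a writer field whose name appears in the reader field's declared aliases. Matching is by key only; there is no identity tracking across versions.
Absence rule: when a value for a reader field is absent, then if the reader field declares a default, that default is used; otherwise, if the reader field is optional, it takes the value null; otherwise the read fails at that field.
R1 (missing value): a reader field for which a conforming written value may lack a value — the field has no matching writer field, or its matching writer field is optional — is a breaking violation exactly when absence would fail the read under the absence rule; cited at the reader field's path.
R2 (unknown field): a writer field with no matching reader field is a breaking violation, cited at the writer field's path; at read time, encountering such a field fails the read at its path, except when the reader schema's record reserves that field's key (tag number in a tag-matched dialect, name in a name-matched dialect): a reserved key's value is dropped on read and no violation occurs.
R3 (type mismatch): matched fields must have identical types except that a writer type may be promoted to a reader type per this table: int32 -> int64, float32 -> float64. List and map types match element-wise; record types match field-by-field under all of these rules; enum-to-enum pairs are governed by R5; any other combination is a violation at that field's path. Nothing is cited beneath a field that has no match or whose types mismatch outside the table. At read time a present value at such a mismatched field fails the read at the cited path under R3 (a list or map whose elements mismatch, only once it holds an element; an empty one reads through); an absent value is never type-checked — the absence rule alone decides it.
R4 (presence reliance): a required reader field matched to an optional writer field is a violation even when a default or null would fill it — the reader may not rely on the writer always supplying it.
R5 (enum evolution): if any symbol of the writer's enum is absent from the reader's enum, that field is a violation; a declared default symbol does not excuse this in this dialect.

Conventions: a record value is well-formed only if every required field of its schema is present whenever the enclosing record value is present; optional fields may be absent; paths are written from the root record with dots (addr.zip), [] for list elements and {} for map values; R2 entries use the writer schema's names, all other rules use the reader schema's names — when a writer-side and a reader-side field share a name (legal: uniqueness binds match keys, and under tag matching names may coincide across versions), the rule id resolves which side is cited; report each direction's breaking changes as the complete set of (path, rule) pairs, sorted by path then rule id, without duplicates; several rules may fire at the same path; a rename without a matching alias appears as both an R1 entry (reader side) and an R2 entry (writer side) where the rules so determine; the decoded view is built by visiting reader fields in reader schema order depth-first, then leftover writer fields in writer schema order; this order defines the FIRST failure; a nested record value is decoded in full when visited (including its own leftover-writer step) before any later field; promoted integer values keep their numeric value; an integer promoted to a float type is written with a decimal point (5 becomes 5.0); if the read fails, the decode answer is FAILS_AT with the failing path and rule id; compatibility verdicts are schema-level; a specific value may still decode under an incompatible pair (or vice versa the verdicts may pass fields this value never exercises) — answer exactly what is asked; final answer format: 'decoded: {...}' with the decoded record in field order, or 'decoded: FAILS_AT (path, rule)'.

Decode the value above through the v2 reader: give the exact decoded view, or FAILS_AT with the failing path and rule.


in Account below, arrows point writer -> reader
decode (reader v2):
  channel := null (absent, optional -> null)
  tags := null (absent, optional -> null)
  audit.price := 0.25 (float32 -> float64)
  audit.street := "omega"
  rating := null (absent, optional -> null)
  => decoded: {"channel": null, "tags": null, "audit": {"price": 0.25, "street": "omega"}, "rating": null}
diffs on Account not affecting the asked answer:
  field channel in record Account: tag 2 changed to 39 -> fires no rule on Account under this dialect and leaves the result unchanged
  field rating in record Account: type float32 changed to int32 -> affects the rule determinations only; this particular Account value decodes identically
  field price in record Address: type float32 changed to float64 -> affects the rule determinations only; this particular Account value decodes identically

decoded: {"channel": null, "tags": null, "audit": {"price": 0.25, "street": "omega"}, "rating": null}


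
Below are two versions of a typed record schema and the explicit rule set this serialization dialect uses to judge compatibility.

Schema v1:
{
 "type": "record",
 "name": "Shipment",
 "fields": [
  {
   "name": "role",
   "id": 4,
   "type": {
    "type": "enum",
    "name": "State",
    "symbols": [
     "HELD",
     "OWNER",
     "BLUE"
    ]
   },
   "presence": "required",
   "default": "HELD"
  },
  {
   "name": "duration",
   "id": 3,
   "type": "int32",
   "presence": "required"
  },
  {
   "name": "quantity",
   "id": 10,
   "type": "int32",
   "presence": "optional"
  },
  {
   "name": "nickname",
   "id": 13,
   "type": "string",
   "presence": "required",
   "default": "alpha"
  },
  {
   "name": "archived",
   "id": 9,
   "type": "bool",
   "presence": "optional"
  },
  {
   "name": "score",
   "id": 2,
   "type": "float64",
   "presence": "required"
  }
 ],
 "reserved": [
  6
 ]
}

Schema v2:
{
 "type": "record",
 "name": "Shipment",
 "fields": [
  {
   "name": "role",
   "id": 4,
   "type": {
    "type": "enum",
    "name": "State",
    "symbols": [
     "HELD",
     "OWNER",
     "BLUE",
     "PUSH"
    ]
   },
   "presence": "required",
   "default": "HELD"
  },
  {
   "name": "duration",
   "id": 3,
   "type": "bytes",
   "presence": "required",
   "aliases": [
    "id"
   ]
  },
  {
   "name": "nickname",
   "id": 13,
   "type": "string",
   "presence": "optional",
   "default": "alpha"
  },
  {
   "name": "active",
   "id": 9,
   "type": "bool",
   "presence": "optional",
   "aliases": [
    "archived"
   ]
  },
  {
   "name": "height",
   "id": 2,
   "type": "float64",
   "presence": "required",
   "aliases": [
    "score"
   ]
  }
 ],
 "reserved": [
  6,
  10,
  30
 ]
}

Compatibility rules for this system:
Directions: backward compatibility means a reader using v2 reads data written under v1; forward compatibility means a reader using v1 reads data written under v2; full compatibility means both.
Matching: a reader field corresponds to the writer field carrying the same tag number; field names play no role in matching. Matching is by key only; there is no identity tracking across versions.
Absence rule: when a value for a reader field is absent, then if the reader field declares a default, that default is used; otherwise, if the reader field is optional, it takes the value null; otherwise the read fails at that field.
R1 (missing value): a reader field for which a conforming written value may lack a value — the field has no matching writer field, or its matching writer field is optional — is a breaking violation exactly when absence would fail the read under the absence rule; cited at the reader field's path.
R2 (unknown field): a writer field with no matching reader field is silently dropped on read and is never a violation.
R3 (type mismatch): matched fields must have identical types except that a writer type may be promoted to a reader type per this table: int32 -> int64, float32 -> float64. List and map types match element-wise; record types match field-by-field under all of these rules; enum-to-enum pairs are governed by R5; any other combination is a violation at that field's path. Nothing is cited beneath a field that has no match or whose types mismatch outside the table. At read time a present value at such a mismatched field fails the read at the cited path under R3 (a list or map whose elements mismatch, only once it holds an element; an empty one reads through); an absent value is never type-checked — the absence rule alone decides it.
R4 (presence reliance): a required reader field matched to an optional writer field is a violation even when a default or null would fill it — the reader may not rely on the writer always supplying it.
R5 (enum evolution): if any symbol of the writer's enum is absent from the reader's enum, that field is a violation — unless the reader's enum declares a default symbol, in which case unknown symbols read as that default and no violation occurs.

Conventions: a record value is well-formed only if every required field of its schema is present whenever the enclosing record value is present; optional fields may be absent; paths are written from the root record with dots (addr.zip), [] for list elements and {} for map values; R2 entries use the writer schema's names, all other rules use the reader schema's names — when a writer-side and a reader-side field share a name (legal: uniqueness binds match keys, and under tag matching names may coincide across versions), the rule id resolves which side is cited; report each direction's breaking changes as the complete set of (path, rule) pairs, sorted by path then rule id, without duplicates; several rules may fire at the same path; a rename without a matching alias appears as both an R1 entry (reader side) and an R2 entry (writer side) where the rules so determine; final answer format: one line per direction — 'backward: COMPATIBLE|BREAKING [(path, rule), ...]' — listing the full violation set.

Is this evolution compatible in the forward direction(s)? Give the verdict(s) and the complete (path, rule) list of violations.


arrows below run writer -> reader for Shipment
forward on Shipment — v1 reading data written by v2:
  role: paired with writer role (State -> State; writer required)
  duration: paired with writer duration (bytes -> int32; writer required)
  quantity: no writer match
  nickname: paired with writer nickname (string -> string; writer optional)
  archived: paired with writer active (bool -> bool; writer optional)
  score: paired with writer height (float64 -> float64; writer required)
  breaking: (duration, R3)
  breaking: (nickname, R4)
  breaking: (role, R5)
  => 3 violation(s): forward is BREAKING for Shipment
the rest of the Shipment diff is inert for this question:
  renamed field archived to active in record Shipment (alias archived declared on the renamed field) -> inert for the asked Shipment verdict: nothing fires
  removed field quantity from record Shipment -> inert for the asked Shipment verdict: nothing fires
  renamed field score to height in record Shipment (alias score declared on the renamed field) -> inert for the asked Shipment verdict: nothing fires

forward: BREAKING [(duration, R3), (nickname, R4), (role, R5)]


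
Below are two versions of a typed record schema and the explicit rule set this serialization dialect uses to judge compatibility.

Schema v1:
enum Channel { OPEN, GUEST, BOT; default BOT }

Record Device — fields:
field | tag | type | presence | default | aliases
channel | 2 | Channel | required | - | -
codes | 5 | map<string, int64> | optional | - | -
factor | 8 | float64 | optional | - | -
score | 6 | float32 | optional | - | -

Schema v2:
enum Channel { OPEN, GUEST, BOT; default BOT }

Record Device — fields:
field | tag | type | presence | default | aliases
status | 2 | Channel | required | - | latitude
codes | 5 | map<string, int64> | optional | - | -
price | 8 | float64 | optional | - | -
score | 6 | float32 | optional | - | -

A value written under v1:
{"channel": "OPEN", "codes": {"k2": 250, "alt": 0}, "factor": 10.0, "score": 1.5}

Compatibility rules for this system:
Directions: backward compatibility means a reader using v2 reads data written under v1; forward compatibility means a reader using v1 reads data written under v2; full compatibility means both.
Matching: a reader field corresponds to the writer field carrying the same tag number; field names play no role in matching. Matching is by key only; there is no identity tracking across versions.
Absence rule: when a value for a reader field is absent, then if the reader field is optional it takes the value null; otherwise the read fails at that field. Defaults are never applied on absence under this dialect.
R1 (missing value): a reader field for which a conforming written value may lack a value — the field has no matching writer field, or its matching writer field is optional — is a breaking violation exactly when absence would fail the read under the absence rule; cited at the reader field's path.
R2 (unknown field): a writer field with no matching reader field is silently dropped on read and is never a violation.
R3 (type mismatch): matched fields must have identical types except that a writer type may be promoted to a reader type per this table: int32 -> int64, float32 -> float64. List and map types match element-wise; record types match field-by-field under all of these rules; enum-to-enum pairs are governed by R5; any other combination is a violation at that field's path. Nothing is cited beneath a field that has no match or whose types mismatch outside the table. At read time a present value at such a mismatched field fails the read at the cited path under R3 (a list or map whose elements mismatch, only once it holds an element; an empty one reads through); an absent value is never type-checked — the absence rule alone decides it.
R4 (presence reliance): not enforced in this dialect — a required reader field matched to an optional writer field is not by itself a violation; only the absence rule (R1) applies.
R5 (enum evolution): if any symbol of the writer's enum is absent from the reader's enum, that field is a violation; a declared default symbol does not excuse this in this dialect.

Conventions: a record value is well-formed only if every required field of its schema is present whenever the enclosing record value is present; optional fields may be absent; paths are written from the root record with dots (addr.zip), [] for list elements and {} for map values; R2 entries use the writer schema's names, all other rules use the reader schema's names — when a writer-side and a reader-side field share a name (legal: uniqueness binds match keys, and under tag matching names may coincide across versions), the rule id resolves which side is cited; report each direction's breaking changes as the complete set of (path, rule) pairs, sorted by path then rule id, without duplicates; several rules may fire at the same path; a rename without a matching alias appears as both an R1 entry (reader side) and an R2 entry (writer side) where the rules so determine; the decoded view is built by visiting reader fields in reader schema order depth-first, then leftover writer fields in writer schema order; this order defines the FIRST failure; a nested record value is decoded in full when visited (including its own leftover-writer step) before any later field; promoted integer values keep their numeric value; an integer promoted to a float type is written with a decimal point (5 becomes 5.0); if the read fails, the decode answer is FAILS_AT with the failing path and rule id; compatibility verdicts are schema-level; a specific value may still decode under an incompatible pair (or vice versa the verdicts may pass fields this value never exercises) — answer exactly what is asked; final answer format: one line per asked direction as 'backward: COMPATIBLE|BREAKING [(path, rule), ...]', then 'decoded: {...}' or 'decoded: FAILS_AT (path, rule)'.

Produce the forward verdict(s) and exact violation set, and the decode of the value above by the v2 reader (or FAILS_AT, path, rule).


in Device below, arrows point writer -> reader
checking forward for Device: reader v1 against writer v2:
  channel <- status (Channel -> Channel, writer required)
  codes <- codes (map<string, int64> -> map<string, int64>, writer optional)
  factor <- price (float64 -> float64, writer optional)
  score <- score (float32 -> float32, writer optional)
  => forward: COMPATIBLE
decode walk for Device under reader schema v2:
  status := "OPEN" (from writer channel)
  codes := {"k2": 250, "alt": 0}
  price := 10.0 (from writer factor)
  score := 1.5
  => decoded: {"status": "OPEN", "codes": {"k2": 250, "alt": 0}, "price": 10.0, "score": 1.5}

forward: COMPATIBLE []; decoded: {"status": "OPEN", "codes": {"k2": 250, "alt": 0}, "price": 10.0, "score": 1.5}


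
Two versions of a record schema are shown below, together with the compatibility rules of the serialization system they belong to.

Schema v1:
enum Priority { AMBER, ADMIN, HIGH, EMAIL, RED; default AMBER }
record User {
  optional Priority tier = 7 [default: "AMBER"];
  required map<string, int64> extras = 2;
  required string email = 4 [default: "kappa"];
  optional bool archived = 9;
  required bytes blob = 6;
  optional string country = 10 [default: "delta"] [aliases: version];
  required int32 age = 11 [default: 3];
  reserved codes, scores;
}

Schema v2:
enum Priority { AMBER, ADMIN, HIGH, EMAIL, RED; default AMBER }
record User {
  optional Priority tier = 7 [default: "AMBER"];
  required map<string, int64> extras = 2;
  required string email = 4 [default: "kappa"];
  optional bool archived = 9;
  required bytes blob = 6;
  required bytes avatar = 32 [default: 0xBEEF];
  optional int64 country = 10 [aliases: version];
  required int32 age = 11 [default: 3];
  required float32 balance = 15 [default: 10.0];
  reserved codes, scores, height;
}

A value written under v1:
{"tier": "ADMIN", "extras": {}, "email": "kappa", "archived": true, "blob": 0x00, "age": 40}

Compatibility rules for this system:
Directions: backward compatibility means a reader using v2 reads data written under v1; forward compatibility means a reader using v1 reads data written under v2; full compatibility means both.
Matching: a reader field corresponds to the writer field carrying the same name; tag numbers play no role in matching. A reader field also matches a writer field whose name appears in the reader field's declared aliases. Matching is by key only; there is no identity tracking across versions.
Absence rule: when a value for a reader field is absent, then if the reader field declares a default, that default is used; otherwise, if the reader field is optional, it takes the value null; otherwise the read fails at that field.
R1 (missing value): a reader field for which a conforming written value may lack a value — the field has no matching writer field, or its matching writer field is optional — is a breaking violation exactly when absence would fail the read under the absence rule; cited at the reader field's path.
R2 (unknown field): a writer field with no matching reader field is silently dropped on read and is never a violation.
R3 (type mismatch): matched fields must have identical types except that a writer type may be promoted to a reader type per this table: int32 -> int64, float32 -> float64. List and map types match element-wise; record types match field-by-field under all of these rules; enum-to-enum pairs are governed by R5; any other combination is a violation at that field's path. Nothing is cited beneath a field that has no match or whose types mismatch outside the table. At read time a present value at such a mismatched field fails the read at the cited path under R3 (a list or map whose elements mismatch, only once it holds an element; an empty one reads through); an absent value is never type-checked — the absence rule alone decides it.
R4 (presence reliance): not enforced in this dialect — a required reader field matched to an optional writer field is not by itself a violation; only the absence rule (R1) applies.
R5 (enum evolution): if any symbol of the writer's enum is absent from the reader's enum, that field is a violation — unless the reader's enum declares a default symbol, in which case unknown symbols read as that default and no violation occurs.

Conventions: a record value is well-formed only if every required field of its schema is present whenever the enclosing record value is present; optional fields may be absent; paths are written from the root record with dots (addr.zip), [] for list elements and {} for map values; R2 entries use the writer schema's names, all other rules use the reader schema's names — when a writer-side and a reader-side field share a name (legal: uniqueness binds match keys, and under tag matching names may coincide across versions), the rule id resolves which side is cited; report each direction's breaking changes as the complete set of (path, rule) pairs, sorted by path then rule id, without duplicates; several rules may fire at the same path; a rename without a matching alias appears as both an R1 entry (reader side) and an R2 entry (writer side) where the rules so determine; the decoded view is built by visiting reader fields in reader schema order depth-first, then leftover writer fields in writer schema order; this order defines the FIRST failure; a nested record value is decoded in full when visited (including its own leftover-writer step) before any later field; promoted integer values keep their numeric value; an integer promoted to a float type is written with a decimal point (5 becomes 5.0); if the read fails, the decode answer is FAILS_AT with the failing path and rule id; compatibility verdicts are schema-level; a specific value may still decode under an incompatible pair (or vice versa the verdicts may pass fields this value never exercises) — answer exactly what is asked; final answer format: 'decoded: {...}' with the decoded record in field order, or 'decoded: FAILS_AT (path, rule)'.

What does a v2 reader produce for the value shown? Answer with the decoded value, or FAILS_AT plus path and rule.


decoded: {"tier": "ADMIN", "extras": {}, "email": "kappa", "archived": true, "blob": 0x00, "avatar": 0xBEEF, "country": null, "age": 40, "balance": 10.0}

each type pair in User: writer, then reader
decoding the User value with the v2 reader:
  tier := "ADMIN"
  extras := {}
  email := "kappa"
  archived := true
  blob := 0x00
  avatar := 0xBEEF (absent -> default)
  country := null (absent, optional -> null)
  age := 40
  balance := 10.0 (absent -> default)
  => decoded: {"tier": "ADMIN", "extras": {}, "email": "kappa", "archived": true, "blob": 0x00, "avatar": 0xBEEF, "country": null, "age": 40, "balance": 10.0}


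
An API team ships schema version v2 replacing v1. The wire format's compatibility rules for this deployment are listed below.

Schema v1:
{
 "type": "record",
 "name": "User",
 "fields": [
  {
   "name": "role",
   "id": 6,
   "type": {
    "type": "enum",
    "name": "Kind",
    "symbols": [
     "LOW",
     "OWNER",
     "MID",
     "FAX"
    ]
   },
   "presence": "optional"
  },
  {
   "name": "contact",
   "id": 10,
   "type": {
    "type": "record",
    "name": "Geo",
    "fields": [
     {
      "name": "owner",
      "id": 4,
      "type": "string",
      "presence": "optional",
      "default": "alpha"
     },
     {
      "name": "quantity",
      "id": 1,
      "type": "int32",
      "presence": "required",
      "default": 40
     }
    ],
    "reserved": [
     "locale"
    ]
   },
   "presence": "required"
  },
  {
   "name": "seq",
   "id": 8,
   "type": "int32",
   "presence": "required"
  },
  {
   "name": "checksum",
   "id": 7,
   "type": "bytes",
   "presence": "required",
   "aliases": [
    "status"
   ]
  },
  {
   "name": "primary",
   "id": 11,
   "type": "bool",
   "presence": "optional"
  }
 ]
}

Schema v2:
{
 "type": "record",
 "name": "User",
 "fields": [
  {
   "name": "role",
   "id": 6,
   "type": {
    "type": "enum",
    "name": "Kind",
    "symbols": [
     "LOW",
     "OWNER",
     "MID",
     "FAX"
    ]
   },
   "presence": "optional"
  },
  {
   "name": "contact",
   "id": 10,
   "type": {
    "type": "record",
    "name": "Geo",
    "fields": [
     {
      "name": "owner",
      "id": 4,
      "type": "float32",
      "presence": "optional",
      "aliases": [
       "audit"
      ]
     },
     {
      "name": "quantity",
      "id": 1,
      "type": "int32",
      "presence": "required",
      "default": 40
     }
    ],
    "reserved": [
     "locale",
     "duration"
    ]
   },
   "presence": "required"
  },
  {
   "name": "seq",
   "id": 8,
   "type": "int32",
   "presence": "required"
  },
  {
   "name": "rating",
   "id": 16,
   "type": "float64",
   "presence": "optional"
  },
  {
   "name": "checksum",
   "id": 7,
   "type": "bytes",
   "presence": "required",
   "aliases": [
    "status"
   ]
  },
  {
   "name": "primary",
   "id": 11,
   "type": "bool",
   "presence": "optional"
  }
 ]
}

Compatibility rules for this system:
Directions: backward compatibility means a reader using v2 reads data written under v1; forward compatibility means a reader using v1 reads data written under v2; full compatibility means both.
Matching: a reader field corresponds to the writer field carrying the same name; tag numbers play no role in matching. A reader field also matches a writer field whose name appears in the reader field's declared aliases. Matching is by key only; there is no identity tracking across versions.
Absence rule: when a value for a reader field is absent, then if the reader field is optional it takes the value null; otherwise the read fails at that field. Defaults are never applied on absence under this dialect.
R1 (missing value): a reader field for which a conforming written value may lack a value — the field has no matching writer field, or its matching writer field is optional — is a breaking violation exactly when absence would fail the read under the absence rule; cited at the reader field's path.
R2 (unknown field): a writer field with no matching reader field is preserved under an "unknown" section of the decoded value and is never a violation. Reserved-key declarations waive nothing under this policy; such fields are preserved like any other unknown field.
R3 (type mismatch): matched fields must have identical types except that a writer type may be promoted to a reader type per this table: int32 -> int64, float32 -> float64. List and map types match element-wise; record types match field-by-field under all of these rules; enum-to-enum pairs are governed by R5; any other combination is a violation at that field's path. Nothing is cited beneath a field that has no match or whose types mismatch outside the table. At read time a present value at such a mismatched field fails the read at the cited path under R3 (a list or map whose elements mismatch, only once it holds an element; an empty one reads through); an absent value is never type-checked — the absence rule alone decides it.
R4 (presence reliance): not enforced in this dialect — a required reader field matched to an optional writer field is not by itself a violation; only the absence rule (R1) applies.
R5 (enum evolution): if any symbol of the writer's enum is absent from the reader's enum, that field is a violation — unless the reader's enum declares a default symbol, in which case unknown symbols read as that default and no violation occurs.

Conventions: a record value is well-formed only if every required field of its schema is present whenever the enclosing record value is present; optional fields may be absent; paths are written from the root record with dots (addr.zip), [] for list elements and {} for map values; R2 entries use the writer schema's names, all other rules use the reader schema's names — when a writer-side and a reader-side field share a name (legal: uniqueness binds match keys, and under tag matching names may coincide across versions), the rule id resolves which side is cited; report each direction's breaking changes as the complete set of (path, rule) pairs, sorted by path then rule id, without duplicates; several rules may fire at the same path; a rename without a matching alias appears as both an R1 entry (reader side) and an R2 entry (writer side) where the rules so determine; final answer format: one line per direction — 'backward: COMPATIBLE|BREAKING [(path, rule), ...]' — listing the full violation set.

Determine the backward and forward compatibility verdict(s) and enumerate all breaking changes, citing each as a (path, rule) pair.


backward: BREAKING [(contact.owner, R3)]; forward: BREAKING [(contact.owner, R3)]

arrows below run writer -> reader for User
backward analysis of User with v2 as reader and v1 as writer:
  role: Kind -> Kind, writer optional; from role
  contact: Geo -> Geo, writer required; from contact
  seq: int32 -> int32, writer required; from seq
  rating: no writer match
  checksum: bytes -> bytes, writer required; from checksum
  primary: bool -> bool, writer optional; from primary
  contact.owner: string -> float32, writer optional; from contact.owner
  contact.quantity: int32 -> int32, writer required; from contact.quantity
  R3 fires at contact.owner
  backward on User therefore BREAKING (1)
forward analysis of User with v1 as reader and v2 as writer:
  role: Kind -> Kind, writer optional; from role
  contact: Geo -> Geo, writer required; from contact
  seq: int32 -> int32, writer required; from seq
  checksum: bytes -> bytes, writer required; from checksum
  primary: bool -> bool, writer optional; from primary
  rating (writer side), unknown to reader
  contact.owner: float32 -> string, writer optional; from contact.owner
  contact.quantity: int32 -> int32, writer required; from contact.quantity
  R3 fires at contact.owner
  forward on User therefore BREAKING (1)


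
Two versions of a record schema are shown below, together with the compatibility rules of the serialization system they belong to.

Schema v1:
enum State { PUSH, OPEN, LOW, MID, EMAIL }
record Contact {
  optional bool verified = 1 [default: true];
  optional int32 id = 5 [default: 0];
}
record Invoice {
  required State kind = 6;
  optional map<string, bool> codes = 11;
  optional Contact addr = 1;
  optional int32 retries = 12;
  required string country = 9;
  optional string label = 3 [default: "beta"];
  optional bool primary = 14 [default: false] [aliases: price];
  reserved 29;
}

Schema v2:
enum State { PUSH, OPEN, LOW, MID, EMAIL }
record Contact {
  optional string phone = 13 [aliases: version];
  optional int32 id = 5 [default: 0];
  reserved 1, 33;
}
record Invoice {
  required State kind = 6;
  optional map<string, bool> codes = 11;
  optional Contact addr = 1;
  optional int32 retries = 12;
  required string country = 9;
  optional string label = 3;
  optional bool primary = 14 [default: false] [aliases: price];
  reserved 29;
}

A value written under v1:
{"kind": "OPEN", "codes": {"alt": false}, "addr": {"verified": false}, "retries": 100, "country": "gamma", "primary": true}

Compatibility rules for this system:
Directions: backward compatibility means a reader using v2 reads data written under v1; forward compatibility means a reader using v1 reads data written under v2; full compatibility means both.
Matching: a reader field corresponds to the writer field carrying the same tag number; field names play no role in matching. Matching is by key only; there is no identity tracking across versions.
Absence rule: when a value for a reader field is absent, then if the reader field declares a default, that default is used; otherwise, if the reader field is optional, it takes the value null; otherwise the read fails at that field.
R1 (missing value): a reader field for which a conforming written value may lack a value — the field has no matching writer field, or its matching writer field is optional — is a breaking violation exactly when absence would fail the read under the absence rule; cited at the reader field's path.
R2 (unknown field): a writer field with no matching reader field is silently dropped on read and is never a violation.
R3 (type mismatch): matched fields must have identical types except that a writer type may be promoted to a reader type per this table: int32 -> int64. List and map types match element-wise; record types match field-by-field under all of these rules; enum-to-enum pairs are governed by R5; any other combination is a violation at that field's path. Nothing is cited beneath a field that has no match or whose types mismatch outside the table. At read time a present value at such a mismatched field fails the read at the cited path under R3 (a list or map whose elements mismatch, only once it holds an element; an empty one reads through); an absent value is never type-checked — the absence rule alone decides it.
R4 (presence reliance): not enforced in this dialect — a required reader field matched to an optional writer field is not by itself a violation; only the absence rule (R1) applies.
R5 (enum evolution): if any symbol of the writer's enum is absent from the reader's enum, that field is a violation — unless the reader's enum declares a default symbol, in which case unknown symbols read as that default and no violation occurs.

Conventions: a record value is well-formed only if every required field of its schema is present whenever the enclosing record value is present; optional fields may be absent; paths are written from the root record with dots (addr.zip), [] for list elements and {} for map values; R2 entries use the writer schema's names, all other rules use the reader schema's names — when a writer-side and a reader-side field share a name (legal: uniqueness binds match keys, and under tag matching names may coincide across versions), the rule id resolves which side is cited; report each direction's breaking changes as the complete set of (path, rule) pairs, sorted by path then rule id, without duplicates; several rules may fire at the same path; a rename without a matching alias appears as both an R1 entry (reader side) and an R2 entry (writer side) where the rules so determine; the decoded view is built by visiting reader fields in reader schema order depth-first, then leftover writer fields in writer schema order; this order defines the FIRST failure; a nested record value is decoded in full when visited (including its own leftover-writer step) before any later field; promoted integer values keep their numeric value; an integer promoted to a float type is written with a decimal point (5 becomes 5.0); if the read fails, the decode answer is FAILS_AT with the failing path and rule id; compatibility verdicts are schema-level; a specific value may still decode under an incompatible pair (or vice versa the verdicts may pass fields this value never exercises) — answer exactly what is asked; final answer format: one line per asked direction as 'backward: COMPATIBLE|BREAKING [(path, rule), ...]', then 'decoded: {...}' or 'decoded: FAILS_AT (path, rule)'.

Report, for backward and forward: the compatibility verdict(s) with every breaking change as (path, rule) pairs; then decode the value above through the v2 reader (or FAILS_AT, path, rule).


backward: COMPATIBLE []; forward: COMPATIBLE []; decoded: {"kind": "OPEN", "codes": {"alt": false}, "addr": {"phone": null, "id": 0}, "retries": 100, "country": "gamma", "label": null, "primary": true}

each type pair in Invoice: writer, then reader
backward analysis of Invoice with v2 as reader and v1 as writer:
  writer required, State -> State: reader kind maps from writer kind
  writer optional, map<string, bool> -> map<string, bool>: reader codes maps from writer codes
  writer optional, Contact -> Contact: reader addr maps from writer addr
  writer optional, int32 -> int32: reader retries maps from writer retries
  writer required, string -> string: reader country maps from writer country
  writer optional, string -> string: reader label maps from writer label
  writer optional, bool -> bool: reader primary maps from writer primary
  addr.phone: no writer match
  writer optional, int32 -> int32: reader addr.id maps from writer addr.id
  writer addr.verified: unknown to reader
  nothing fires on Invoice: backward is COMPATIBLE
forward analysis of Invoice with v1 as reader and v2 as writer:
  writer required, State -> State: reader kind maps from writer kind
  writer optional, map<string, bool> -> map<string, bool>: reader codes maps from writer codes
  writer optional, Contact -> Contact: reader addr maps from writer addr
  writer optional, int32 -> int32: reader retries maps from writer retries
  writer required, string -> string: reader country maps from writer country
  writer optional, string -> string: reader label maps from writer label
  writer optional, bool -> bool: reader primary maps from writer primary
  addr.verified: no writer match
  writer optional, int32 -> int32: reader addr.id maps from writer addr.id
  writer addr.phone: unknown to reader
  nothing fires on Invoice: forward is COMPATIBLE
decoding the Invoice value with the v2 reader:
  kind := "OPEN"
  codes := {"alt": false}
  addr.phone := null (missing; optional => null)
  addr.id := 0 (missing; default applied)
  writer addr.verified: no reader field; dropped
  retries := 100
  country := "gamma"
  label := null (missing; optional => null)
  primary := true
  => decoded: {"kind": "OPEN", "codes": {"alt": false}, "addr": {"phone": null, "id": 0}, "retries": 100, "country": "gamma", "label": null, "primary": true}
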